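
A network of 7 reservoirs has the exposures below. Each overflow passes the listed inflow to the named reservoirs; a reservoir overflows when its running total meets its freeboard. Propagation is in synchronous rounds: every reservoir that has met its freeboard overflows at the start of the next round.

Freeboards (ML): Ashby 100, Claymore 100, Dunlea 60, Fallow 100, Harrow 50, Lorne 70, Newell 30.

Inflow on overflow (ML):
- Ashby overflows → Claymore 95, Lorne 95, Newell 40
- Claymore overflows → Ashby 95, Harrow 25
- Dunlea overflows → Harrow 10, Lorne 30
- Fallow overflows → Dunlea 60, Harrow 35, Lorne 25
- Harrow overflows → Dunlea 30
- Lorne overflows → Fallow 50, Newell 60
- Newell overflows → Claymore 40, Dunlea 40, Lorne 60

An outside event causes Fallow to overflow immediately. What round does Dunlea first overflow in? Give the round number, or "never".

Round 1 — Fallow overflows (initial).
  Dunlea: +60 → 60 ≥ 60
  Harrow: +35 → 35 < 50
  Lorne: +25 → 25 < 70
Round 2 — Dunlea overflows.
  Harrow: +10 → 45 < 50
  Lorne: +30 → 55 < 70
No further overflows.

2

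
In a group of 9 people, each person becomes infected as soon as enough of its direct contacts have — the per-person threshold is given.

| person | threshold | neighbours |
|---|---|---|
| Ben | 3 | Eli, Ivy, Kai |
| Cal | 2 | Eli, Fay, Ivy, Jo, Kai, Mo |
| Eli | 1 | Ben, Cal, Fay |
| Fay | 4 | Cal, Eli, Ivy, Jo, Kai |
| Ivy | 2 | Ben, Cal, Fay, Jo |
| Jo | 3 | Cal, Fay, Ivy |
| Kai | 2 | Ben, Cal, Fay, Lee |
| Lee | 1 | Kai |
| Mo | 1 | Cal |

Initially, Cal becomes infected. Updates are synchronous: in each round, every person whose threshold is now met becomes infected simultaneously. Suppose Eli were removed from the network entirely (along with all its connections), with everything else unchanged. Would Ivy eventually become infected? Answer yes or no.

With Eli removed:
Round 1 — Cal becomes infected (initial).
Round 2 — checking thresholds:
  Fay: 1 of 4 neighbours < 4, below threshold.
  Ivy: 1 of 4 neighbours < 2, below threshold.
  Jo: 1 of 3 neighbours < 3, below threshold.
  Kai: 1 of 4 neighbours < 2, below threshold.
  Mo: 1 of 1 neighbours ≥ 1, becomes infected.
Round 3 — no new infections; cascade stops.

no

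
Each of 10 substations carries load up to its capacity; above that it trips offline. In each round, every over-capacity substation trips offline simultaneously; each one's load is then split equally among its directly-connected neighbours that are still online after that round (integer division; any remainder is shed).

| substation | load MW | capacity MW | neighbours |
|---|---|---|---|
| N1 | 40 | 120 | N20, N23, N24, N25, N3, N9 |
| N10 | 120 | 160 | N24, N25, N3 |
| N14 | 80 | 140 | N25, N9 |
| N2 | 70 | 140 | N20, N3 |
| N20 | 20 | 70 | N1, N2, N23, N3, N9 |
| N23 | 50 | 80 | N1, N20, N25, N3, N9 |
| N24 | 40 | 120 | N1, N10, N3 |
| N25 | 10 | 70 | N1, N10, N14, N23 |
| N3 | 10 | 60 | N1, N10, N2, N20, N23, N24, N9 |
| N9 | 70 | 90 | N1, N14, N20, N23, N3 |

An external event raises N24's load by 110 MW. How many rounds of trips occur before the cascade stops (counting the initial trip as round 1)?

Round 1 — N24 at 150 > 120. N24 trips offline.
  N24 sheds 150 MW to N1, N10, N3: 50 each.
    N1: 40+50 = 90 ≤ 120
    N10: 120+50 = 170 > 160
    N3: 10+50 = 60 ≤ 60
Round 2 — N10 trips offline.
  N10 sheds 170 MW to N25, N3: 85 each.
    N25: 10+85 = 95 > 70
    N3: 60+85 = 145 > 60
Round 3 — N25, N3 trip offline.
  N25 sheds 95 MW to N1, N14, N23: 31 each (2 lost).
    N1: 90+31 = 121 > 120
    N14: 80+31 = 111 ≤ 140
    N23: 50+31 = 81 > 80
  N3 sheds 145 MW to N1, N2, N20, N23, N9: 29 each.
    N1: 121+29 = 150 > 120
    N2: 70+29 = 99 ≤ 140
    N20: 20+29 = 49 ≤ 70
    N23: 81+29 = 110 > 80
    N9: 70+29 = 99 > 90
Round 4 — N1, N23, N9 trip offline.
  N1 sheds 150 MW to N20: 150 each.
    N20: 49+150 = 199 > 70
  N23 sheds 110 MW to N20: 110 each.
    N20: 199+110 = 309 > 70
  N9 sheds 99 MW to N14, N20: 49 each (1 lost).
    N14: 111+49 = 160 > 140
    N20: 309+49 = 358 > 70
Round 5 — N14, N20 trip offline.
  N14 sheds 160 MW: no online neighbours, lost.
  N20 sheds 358 MW to N2: 358 each.
    N2: 99+358 = 457 > 140
Round 6 — N2 trips offline.
  N2 sheds 457 MW: no online neighbours, lost.
No further trips.

6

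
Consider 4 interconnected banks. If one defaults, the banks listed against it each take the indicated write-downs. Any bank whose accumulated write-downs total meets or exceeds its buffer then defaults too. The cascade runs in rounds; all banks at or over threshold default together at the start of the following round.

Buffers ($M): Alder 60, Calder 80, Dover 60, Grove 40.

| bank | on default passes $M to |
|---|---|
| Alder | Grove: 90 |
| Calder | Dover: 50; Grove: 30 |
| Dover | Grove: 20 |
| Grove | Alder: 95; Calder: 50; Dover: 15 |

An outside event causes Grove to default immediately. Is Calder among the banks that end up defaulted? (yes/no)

no

Round 1 — Grove defaults (initial).
  Alder: +95 → 95 ≥ 60
  Calder: +50 → 50 < 80
  Dover: +15 → 15 < 60
Round 2 — Alder defaults.
No further defaults.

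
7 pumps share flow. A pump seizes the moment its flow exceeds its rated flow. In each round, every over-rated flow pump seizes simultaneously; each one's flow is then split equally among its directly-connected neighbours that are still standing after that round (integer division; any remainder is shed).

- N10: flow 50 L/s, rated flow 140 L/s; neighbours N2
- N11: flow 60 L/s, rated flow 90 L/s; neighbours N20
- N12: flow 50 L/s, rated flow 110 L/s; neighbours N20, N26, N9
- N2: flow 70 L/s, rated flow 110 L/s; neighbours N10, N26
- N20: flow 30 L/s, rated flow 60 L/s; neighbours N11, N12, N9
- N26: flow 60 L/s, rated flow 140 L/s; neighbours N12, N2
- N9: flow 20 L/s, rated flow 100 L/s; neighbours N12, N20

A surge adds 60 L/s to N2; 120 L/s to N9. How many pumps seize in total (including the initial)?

6

Round 1 — N2 at 130 > 110; N9 at 140 > 100. N2, N9 seize.
  N2 sheds 130 L/s to N10, N26: 65 each.
    N10: 50+65 = 115 ≤ 140
    N26: 60+65 = 125 ≤ 140
  N9 sheds 140 L/s to N12, N20: 70 each.
    N12: 50+70 = 120 > 110
    N20: 30+70 = 100 > 60
Round 2 — N12, N20 seize.
  N12 sheds 120 L/s to N26: 120 each.
    N26: 125+120 = 245 > 140
  N20 sheds 100 L/s to N11: 100 each.
    N11: 60+100 = 160 > 90
Round 3 — N11, N26 seize.
  N11 sheds 160 L/s: no online neighbours, lost.
  N26 sheds 245 L/s: no online neighbours, lost.
No further seizures.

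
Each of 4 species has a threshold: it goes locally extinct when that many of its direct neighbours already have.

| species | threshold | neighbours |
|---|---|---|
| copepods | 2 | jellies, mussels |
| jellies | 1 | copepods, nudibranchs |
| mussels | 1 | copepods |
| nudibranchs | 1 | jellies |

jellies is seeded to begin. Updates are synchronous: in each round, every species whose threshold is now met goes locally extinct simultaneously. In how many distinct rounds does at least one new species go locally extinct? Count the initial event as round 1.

2

Round 1 — jellies goes locally extinct (initial).
Round 2 — checking thresholds:
  copepods: 1 of 2 neighbours < 2, holds.
  nudibranchs: 1 of 1 neighbours ≥ 1, goes locally extinct.
Round 3 — no new extinctions; cascade stops.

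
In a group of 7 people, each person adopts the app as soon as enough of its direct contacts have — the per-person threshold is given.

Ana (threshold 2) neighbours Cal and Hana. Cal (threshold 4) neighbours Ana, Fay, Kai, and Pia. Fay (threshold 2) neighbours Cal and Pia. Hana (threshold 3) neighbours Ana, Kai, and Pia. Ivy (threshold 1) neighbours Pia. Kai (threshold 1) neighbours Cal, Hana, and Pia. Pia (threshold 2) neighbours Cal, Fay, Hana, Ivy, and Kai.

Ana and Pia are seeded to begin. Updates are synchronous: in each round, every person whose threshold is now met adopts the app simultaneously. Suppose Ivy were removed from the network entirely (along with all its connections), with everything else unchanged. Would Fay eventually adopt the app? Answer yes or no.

With Ivy removed:
Round 1 — Ana, Pia adopt the app (initial).
Round 2 — checking thresholds:
  Cal: 2 of 4 neighbours < 4, holds.
  Fay: 1 of 2 neighbours < 2, holds.
  Hana: 2 of 3 neighbours < 3, holds.
  Kai: 1 of 3 neighbours ≥ 1, adopts the app.
Round 3 — checking thresholds:
  Cal: 3 of 4 neighbours < 4, holds.
  Fay: 1 of 2 neighbours < 2, holds.
  Hana: 3 of 3 neighbours ≥ 3, adopts the app.
Round 4 — no new adoptions; cascade stops.

no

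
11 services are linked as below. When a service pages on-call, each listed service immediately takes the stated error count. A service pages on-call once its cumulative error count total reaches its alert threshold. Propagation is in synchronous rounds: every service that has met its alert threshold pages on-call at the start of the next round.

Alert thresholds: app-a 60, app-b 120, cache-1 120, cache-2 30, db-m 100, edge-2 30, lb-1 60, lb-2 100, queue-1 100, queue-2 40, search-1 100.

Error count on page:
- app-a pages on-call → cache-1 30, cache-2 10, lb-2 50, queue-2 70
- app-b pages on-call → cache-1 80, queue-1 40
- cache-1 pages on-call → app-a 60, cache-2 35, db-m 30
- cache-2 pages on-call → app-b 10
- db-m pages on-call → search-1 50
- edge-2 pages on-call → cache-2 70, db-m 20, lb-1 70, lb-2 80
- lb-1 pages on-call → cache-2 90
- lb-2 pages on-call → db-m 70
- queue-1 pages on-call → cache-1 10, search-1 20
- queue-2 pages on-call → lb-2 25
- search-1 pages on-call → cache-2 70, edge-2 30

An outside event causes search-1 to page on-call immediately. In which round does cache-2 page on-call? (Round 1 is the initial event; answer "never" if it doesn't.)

Round 1 — search-1 pages on-call (initial).
  cache-2: +70 → 70 ≥ 30
  edge-2: +30 → 30 ≥ 30
Round 2 — cache-2, edge-2 page on-call.
  app-b: +10 → 10 < 120
  db-m: +20 → 20 < 100
  lb-1: +70 → 70 ≥ 60
  lb-2: +80 → 80 < 100
Round 3 — lb-1 pages on-call.
No further pages.

2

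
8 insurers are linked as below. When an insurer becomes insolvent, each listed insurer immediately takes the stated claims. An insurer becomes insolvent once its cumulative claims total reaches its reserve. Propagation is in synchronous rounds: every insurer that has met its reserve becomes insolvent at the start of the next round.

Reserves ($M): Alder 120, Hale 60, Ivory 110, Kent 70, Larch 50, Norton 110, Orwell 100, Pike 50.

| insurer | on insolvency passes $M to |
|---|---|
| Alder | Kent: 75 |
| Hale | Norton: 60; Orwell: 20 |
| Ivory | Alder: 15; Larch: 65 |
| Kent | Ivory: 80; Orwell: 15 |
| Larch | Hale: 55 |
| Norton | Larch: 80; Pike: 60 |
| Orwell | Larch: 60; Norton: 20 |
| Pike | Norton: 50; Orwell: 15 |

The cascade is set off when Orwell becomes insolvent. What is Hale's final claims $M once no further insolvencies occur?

55

Round 1 — Orwell becomes insolvent (initial).
  Larch: +60 → 60 ≥ 50
  Norton: +20 → 20 < 110
Round 2 — Larch becomes insolvent.
  Hale: +55 → 55 < 60
No further insolvencies.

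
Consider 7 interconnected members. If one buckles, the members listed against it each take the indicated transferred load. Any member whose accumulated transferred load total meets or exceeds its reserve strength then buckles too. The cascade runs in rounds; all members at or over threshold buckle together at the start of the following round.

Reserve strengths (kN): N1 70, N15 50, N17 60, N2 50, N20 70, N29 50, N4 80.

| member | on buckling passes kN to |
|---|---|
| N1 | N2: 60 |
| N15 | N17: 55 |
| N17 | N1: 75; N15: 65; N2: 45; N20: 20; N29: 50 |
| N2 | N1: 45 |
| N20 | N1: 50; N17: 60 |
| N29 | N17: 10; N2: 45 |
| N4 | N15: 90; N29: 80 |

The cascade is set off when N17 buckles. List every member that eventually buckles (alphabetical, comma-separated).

N1, N15, N17, N2, N29

Round 1 — N17 buckles (initial).
  N1: +75 → 75 ≥ 70
  N15: +65 → 65 ≥ 50
  N2: +45 → 45 < 50
  N20: +20 → 20 < 70
  N29: +50 → 50 ≥ 50
Round 2 — N1, N15, N29 buckle.
  N2: +60+45 → 150 ≥ 50
Round 3 — N2 buckles.
No further bucklings.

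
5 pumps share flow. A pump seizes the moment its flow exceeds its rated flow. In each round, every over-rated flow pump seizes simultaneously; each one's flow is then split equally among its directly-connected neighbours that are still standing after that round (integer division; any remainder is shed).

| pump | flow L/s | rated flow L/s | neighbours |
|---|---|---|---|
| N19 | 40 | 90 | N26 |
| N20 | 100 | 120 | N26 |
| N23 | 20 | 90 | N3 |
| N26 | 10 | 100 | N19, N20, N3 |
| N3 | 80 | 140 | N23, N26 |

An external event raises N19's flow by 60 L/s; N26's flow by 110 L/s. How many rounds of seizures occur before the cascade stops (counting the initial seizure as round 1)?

Round 1 — N19 at 100 > 90; N26 at 120 > 100. N19, N26 seize.
  N19 sheds 100 L/s: no online neighbours, lost.
  N26 sheds 120 L/s to N20, N3: 60 each.
    N20: 100+60 = 160 > 120
    N3: 80+60 = 140 ≤ 140
Round 2 — N20 seizes.
  N20 sheds 160 L/s: no online neighbours, lost.
No further seizures.

2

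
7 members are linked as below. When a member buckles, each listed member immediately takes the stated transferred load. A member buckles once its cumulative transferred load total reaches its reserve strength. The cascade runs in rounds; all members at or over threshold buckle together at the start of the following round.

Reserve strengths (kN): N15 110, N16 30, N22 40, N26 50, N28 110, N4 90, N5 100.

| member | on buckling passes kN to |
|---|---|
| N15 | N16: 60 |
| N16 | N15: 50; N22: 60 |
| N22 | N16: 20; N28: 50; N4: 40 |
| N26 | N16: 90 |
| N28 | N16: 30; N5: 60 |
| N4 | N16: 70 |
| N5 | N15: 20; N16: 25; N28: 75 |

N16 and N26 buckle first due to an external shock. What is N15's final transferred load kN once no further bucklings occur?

Round 1 — N16, N26 buckle (initial).
  N15: +50 → 50 < 110
  N22: +60 → 60 ≥ 40
Round 2 — N22 buckles.
  N28: +50 → 50 < 110
  N4: +40 → 40 < 90
No further bucklings.

50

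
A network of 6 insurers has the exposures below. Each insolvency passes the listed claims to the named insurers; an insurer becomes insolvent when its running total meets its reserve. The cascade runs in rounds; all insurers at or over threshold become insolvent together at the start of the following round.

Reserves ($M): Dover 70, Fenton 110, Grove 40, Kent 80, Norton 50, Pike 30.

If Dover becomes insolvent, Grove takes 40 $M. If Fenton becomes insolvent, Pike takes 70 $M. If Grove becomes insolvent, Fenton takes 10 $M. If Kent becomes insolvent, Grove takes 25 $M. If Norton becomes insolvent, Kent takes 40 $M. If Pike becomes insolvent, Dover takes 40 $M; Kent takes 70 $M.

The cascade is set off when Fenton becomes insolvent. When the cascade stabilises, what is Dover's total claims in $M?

Round 1 — Fenton becomes insolvent (initial).
  Pike: +70 → 70 ≥ 30
Round 2 — Pike becomes insolvent.
  Dover: +40 → 40 < 70
  Kent: +70 → 70 < 80
No further insolvencies.

40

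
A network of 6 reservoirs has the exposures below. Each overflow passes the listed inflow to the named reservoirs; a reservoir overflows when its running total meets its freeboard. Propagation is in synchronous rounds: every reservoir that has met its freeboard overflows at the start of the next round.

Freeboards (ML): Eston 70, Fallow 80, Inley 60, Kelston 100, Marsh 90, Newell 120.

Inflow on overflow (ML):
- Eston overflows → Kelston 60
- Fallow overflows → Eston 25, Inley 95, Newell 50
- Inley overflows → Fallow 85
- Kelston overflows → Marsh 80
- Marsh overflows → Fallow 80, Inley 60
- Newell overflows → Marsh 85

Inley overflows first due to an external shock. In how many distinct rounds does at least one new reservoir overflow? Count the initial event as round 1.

Round 1 — Inley overflows (initial).
  Fallow: +85 → 85 ≥ 80
Round 2 — Fallow overflows.
  Eston: +25 → 25 < 70
  Newell: +50 → 50 < 120
No further overflows.

2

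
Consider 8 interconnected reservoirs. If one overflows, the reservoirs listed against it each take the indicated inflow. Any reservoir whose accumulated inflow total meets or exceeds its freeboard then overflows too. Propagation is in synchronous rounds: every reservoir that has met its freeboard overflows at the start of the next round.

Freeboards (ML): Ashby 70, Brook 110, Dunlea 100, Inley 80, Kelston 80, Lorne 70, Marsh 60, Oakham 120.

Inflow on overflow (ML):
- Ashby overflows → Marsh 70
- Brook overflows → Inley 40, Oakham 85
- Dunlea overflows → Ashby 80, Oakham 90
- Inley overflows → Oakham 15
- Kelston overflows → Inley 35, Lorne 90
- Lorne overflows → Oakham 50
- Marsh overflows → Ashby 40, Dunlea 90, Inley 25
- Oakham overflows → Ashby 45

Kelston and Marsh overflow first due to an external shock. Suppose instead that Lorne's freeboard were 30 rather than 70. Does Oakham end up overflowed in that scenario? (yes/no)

With Lorne's freeboard at 30:
Round 1 — Kelston, Marsh overflow (initial).
  Ashby: +40 → 40 < 70
  Dunlea: +90 → 90 < 100
  Inley: +35+25 → 60 < 80
  Lorne: +90 → 90 ≥ 30
Round 2 — Lorne overflows.
  Oakham: +50 → 50 < 120
No further overflows.

no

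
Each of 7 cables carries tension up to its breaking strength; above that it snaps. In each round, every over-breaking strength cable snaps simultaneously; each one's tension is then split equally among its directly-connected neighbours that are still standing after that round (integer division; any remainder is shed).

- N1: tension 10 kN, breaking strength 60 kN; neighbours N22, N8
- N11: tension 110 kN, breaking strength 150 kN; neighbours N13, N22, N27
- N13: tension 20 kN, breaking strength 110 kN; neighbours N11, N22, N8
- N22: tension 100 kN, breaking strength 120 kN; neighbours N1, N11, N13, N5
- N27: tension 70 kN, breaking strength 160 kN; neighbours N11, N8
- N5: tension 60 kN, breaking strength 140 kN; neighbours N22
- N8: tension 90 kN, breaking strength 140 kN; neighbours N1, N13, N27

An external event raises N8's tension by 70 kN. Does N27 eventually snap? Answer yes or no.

yes

Round 1 — N8 at 160 > 140. N8 snaps.
  N8 sheds 160 kN to N1, N13, N27: 53 each (1 lost).
    N1: 10+53 = 63 > 60
    N13: 20+53 = 73 ≤ 110
    N27: 70+53 = 123 ≤ 160
Round 2 — N1 snaps.
  N1 sheds 63 kN to N22: 63 each.
    N22: 100+63 = 163 > 120
Round 3 — N22 snaps.
  N22 sheds 163 kN to N11, N13, N5: 54 each (1 lost).
    N11: 110+54 = 164 > 150
    N13: 73+54 = 127 > 110
    N5: 60+54 = 114 ≤ 140
Round 4 — N11, N13 snap.
  N11 sheds 164 kN to N27: 164 each.
    N27: 123+164 = 287 > 160
  N13 sheds 127 kN: no online neighbours, lost.
Round 5 — N27 snaps.
  N27 sheds 287 kN: no online neighbours, lost.
No further breaks.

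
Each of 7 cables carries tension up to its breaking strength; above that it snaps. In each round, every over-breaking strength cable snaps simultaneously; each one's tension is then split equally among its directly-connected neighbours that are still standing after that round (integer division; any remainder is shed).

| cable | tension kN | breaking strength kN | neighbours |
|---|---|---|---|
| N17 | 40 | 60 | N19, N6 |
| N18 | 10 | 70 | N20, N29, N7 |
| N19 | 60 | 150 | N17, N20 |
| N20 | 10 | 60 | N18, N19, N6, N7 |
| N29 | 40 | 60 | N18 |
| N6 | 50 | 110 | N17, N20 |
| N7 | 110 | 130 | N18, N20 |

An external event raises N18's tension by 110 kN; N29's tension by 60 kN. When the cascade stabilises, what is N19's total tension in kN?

95

Round 1 — N18 at 120 > 70; N29 at 100 > 60. N18, N29 snap.
  N18 sheds 120 kN to N20, N7: 60 each.
    N20: 10+60 = 70 > 60
    N7: 110+60 = 170 > 130
  N29 sheds 100 kN: no online neighbours, lost.
Round 2 — N20, N7 snap.
  N20 sheds 70 kN to N19, N6: 35 each.
    N19: 60+35 = 95 ≤ 150
    N6: 50+35 = 85 ≤ 110
  N7 sheds 170 kN: no online neighbours, lost.
No further breaks.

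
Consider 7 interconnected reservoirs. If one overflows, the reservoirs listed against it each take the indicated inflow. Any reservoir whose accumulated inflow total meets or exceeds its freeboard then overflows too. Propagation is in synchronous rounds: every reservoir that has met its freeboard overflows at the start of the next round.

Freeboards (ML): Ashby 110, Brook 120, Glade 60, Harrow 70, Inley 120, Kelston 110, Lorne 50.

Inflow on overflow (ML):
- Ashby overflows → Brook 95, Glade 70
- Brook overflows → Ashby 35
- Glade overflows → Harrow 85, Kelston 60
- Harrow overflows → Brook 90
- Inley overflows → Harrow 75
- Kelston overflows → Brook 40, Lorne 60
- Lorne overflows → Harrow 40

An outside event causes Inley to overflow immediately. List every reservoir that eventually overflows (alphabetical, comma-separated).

Round 1 — Inley overflows (initial).
  Harrow: +75 → 75 ≥ 70
Round 2 — Harrow overflows.
  Brook: +90 → 90 < 120
No further overflows.

Harrow, Inley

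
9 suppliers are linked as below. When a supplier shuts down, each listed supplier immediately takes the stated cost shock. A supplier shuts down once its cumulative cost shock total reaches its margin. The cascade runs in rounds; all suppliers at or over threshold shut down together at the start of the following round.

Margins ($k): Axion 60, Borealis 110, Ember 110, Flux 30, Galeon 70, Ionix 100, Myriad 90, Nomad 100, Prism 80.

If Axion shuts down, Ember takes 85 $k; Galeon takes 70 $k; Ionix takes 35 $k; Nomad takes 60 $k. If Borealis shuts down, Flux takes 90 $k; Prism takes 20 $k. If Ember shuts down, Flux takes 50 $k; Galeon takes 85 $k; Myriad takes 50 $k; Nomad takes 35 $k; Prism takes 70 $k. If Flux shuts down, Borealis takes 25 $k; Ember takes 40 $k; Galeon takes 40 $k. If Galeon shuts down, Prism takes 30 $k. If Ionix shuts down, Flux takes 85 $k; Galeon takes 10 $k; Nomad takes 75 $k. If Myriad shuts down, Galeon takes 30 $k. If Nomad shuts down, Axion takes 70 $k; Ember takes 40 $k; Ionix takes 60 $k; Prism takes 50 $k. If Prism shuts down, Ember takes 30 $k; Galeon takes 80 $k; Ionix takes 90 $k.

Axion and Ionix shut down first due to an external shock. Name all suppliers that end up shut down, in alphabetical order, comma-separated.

Axion, Ember, Flux, Galeon, Ionix, Nomad, Prism

Round 1 — Axion, Ionix shut down (initial).
  Ember: +85 → 85 < 110
  Flux: +85 → 85 ≥ 30
  Galeon: +70+10 → 80 ≥ 70
  Nomad: +60+75 → 135 ≥ 100
Round 2 — Flux, Galeon, Nomad shut down.
  Borealis: +25 → 25 < 110
  Ember: +40+40 → 165 ≥ 110
  Prism: +30+50 → 80 ≥ 80
Round 3 — Ember, Prism shut down.
  Myriad: +50 → 50 < 90
No further shutdowns.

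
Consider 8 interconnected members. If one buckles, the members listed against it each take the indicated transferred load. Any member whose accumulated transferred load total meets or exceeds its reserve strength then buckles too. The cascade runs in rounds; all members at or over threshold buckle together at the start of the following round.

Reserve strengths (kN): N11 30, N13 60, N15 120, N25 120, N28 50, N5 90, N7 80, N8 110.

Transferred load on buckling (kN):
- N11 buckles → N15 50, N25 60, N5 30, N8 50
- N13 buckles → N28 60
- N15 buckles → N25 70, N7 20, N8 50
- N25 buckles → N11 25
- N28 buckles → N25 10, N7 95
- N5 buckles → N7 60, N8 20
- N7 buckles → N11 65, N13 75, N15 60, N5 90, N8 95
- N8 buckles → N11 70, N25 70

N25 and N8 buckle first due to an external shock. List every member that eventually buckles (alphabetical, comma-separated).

Round 1 — N25, N8 buckle (initial).
  N11: +25+70 → 95 ≥ 30
Round 2 — N11 buckles.
  N15: +50 → 50 < 120
  N5: +30 → 30 < 90
No further bucklings.

N11, N25, N8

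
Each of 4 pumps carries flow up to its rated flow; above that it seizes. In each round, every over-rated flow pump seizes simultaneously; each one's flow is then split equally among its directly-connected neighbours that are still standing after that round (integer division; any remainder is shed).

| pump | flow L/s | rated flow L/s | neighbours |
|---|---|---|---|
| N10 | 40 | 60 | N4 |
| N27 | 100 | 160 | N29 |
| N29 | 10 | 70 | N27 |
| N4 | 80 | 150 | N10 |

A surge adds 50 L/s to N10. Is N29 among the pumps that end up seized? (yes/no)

no

Round 1 — N10 at 90 > 60. N10 seizes.
  N10 sheds 90 L/s to N4: 90 each.
    N4: 80+90 = 170 > 150
Round 2 — N4 seizes.
  N4 sheds 170 L/s: no online neighbours, lost.
No further seizures.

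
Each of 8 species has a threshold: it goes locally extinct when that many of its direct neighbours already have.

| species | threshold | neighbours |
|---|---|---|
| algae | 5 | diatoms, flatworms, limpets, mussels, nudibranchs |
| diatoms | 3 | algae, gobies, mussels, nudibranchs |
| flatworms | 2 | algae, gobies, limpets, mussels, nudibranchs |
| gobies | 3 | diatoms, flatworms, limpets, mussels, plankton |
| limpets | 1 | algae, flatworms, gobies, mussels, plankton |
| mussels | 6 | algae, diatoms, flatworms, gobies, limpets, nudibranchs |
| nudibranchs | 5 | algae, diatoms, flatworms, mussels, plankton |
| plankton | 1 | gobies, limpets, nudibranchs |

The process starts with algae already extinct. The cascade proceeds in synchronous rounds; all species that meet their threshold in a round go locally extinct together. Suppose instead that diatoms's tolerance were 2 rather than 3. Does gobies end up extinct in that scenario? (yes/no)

yes

With diatoms's tolerance at 2:
Round 1 — algae goes locally extinct (initial).
Round 2 — checking thresholds:
  diatoms: 1 of 4 neighbours < 2, not yet.
  flatworms: 1 of 5 neighbours < 2, not yet.
  limpets: 1 of 5 neighbours ≥ 1, goes locally extinct.
  mussels: 1 of 6 neighbours < 6, not yet.
  nudibranchs: 1 of 5 neighbours < 5, not yet.
Round 3 — checking thresholds:
  diatoms: 1 of 4 neighbours < 2, not yet.
  flatworms: 2 of 5 neighbours ≥ 2, goes locally extinct.
  gobies: 1 of 5 neighbours < 3, not yet.
  mussels: 2 of 6 neighbours < 6, not yet.
  nudibranchs: 1 of 5 neighbours < 5, not yet.
  plankton: 1 of 3 neighbours ≥ 1, goes locally extinct.
Round 4 — checking thresholds:
  diatoms: 1 of 4 neighbours < 2, not yet.
  gobies: 3 of 5 neighbours ≥ 3, goes locally extinct.
  mussels: 3 of 6 neighbours < 6, not yet.
  nudibranchs: 3 of 5 neighbours < 5, not yet.
Round 5 — checking thresholds:
  diatoms: 2 of 4 neighbours ≥ 2, goes locally extinct.
  mussels: 4 of 6 neighbours < 6, not yet.
  nudibranchs: 3 of 5 neighbours < 5, not yet.
Round 6 — no new extinctions; cascade stops.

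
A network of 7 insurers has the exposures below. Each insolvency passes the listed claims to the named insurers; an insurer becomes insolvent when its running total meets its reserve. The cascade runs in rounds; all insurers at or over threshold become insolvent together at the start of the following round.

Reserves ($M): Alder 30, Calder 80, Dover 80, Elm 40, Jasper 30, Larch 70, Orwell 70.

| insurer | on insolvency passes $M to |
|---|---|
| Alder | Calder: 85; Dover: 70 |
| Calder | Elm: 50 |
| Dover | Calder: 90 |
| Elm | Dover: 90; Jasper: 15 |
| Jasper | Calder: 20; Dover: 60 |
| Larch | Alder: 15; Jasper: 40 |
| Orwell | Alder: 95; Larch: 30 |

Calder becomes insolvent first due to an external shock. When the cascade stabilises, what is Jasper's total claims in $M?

15

Round 1 — Calder becomes insolvent (initial).
  Elm: +50 → 50 ≥ 40
Round 2 — Elm becomes insolvent.
  Dover: +90 → 90 ≥ 80
  Jasper: +15 → 15 < 30
Round 3 — Dover becomes insolvent.
No further insolvencies.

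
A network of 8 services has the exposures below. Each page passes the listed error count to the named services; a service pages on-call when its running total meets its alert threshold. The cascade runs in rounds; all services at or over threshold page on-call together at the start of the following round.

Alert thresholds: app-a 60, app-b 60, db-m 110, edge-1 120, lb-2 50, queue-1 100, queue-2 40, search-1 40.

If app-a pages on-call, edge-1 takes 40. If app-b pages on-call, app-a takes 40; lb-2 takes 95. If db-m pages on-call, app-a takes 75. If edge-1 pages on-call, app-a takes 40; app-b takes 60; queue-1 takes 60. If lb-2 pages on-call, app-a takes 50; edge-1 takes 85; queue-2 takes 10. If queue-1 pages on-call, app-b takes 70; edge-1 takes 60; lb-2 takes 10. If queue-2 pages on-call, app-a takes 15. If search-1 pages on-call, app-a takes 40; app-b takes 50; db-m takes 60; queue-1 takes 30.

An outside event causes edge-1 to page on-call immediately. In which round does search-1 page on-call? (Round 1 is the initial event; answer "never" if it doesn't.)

never

Round 1 — edge-1 pages on-call (initial).
  app-a: +40 → 40 < 60
  app-b: +60 → 60 ≥ 60
  queue-1: +60 → 60 < 100
Round 2 — app-b pages on-call.
  app-a: +40 → 80 ≥ 60
  lb-2: +95 → 95 ≥ 50
Round 3 — app-a, lb-2 page on-call.
  queue-2: +10 → 10 < 40
No further pages.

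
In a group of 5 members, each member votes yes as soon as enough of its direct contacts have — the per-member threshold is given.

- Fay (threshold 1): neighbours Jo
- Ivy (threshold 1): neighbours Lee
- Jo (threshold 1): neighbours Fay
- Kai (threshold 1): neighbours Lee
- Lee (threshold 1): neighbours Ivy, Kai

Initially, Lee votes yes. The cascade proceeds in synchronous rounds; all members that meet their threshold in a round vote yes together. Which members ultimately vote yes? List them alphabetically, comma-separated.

Ivy, Kai, Lee

Round 1 — Lee votes yes (initial).
Round 2 — checking thresholds:
  Ivy: 1 of 1 neighbours ≥ 1, votes yes.
  Kai: 1 of 1 neighbours ≥ 1, votes yes.
Round 3 — no new yes votes; cascade stops.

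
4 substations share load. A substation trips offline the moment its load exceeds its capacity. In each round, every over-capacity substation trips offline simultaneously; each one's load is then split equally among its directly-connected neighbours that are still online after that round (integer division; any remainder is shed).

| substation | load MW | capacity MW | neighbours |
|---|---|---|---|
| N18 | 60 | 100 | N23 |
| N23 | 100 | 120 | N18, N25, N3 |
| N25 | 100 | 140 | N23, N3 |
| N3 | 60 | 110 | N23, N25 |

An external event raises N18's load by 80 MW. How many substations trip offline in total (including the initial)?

Round 1 — N18 at 140 > 100. N18 trips offline.
  N18 sheds 140 MW to N23: 140 each.
    N23: 100+140 = 240 > 120
Round 2 — N23 trips offline.
  N23 sheds 240 MW to N25, N3: 120 each.
    N25: 100+120 = 220 > 140
    N3: 60+120 = 180 > 110
Round 3 — N25, N3 trip offline.
  N25 sheds 220 MW: no online neighbours, lost.
  N3 sheds 180 MW: no online neighbours, lost.
No further trips.

4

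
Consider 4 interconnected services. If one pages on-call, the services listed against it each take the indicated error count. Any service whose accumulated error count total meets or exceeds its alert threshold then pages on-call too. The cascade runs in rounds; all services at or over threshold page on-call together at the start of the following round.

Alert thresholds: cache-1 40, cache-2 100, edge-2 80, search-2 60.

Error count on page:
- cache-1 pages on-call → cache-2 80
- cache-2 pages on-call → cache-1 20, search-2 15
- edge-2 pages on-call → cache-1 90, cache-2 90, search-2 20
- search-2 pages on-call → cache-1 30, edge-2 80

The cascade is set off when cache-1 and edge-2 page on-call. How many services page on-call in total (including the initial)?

3

Round 1 — cache-1, edge-2 page on-call (initial).
  cache-2: +80+90 → 170 ≥ 100
  search-2: +20 → 20 < 60
Round 2 — cache-2 pages on-call.
  search-2: +15 → 35 < 60
No further pages.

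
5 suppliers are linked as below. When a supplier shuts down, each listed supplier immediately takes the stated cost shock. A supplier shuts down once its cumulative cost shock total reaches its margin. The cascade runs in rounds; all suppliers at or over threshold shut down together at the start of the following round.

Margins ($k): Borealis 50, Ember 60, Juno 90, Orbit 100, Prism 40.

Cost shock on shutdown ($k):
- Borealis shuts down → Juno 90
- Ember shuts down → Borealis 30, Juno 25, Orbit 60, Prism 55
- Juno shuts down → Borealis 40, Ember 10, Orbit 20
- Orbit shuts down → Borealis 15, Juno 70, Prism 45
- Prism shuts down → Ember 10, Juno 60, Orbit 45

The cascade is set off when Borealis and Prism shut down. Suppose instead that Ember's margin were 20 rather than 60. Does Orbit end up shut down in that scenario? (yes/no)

yes

With Ember's margin at 20:
Round 1 — Borealis, Prism shut down (initial).
  Ember: +10 → 10 < 20
  Juno: +90+60 → 150 ≥ 90
  Orbit: +45 → 45 < 100
Round 2 — Juno shuts down.
  Ember: +10 → 20 ≥ 20
  Orbit: +20 → 65 < 100
Round 3 — Ember shuts down.
  Orbit: +60 → 125 ≥ 100
Round 4 — Orbit shuts down.
No further shutdowns.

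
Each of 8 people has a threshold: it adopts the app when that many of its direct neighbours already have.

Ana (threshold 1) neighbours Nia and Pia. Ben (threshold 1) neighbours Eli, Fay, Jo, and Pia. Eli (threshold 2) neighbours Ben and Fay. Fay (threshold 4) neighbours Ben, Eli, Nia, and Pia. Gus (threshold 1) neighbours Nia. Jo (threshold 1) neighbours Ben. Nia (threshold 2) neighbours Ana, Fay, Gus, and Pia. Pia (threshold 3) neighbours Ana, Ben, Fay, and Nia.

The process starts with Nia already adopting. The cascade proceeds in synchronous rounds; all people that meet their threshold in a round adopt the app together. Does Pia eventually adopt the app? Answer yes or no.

Round 1 — Nia adopts the app (initial).
Round 2 — checking thresholds:
  Ana: 1 of 2 neighbours ≥ 1, adopts the app.
  Fay: 1 of 4 neighbours < 4, holds.
  Gus: 1 of 1 neighbours ≥ 1, adopts the app.
  Pia: 1 of 4 neighbours < 3, holds.
Round 3 — no new adoptions; cascade stops.

no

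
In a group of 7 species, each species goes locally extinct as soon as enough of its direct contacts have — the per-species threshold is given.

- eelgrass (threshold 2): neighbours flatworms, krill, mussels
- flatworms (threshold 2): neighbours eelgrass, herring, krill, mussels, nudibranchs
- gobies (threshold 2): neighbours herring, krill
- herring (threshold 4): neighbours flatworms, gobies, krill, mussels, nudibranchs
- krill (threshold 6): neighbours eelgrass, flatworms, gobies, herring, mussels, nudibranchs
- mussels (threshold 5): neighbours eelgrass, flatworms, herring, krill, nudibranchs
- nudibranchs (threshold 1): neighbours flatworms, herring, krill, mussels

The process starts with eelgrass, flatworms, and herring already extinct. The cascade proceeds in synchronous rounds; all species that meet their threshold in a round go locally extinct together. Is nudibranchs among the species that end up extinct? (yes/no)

yes

Round 1 — eelgrass, flatworms, herring go locally extinct (initial).
Round 2 — checking thresholds:
  gobies: 1 of 2 neighbours < 2, below threshold.
  krill: 3 of 6 neighbours < 6, below threshold.
  mussels: 3 of 5 neighbours < 5, below threshold.
  nudibranchs: 2 of 4 neighbours ≥ 1, goes locally extinct.
Round 3 — no new extinctions; cascade stops.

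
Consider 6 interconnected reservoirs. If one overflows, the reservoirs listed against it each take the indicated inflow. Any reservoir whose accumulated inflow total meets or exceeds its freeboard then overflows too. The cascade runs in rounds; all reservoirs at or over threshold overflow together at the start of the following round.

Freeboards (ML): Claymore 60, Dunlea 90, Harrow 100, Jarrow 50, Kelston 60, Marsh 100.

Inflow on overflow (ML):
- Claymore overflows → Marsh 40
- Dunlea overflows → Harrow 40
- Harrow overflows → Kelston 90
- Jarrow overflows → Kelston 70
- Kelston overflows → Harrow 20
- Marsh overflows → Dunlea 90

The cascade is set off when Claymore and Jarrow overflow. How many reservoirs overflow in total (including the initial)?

Round 1 — Claymore, Jarrow overflow (initial).
  Kelston: +70 → 70 ≥ 60
  Marsh: +40 → 40 < 100
Round 2 — Kelston overflows.
  Harrow: +20 → 20 < 100
No further overflows.

3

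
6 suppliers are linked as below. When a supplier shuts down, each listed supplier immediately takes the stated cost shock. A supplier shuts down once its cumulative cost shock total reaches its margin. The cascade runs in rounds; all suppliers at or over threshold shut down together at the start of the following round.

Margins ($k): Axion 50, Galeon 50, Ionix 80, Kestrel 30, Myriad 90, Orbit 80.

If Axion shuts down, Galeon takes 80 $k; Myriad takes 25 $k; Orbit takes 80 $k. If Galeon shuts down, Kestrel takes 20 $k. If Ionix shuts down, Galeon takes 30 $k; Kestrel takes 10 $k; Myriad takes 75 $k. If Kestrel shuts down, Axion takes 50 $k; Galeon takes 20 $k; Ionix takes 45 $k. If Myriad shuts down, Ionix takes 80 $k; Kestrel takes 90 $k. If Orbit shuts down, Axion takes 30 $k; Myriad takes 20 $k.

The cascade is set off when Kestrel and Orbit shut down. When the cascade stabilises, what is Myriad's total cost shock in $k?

Round 1 — Kestrel, Orbit shut down (initial).
  Axion: +50+30 → 80 ≥ 50
  Galeon: +20 → 20 < 50
  Ionix: +45 → 45 < 80
  Myriad: +20 → 20 < 90
Round 2 — Axion shuts down.
  Galeon: +80 → 100 ≥ 50
  Myriad: +25 → 45 < 90
Round 3 — Galeon shuts down.
No further shutdowns.

45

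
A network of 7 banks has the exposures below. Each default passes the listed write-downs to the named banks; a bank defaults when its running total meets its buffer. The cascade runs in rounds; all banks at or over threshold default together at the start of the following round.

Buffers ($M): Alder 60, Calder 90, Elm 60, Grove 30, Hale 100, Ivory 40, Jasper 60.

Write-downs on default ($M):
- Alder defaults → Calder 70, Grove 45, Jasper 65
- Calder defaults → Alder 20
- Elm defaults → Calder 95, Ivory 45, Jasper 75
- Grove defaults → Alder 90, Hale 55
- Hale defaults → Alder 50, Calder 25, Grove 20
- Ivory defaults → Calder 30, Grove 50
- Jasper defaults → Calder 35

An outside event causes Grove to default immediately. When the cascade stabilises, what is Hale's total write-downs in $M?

55

Round 1 — Grove defaults (initial).
  Alder: +90 → 90 ≥ 60
  Hale: +55 → 55 < 100
Round 2 — Alder defaults.
  Calder: +70 → 70 < 90
  Jasper: +65 → 65 ≥ 60
Round 3 — Jasper defaults.
  Calder: +35 → 105 ≥ 90
Round 4 — Calder defaults.
No further defaults.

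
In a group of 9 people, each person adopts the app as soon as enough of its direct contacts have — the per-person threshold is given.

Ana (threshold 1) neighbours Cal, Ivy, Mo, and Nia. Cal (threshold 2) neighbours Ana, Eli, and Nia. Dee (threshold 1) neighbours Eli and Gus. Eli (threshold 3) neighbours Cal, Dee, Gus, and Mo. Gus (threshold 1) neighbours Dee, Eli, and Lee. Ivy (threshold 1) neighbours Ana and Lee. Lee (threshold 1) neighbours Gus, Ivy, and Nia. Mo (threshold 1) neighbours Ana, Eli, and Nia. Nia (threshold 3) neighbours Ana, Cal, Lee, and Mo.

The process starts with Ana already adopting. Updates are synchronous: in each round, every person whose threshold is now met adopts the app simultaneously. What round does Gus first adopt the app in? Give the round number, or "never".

4

Round 1 — Ana adopts the app (initial).
Round 2 — checking thresholds:
  Cal: 1 of 3 neighbours < 2, holds.
  Ivy: 1 of 2 neighbours ≥ 1, adopts the app.
  Mo: 1 of 3 neighbours ≥ 1, adopts the app.
  Nia: 1 of 4 neighbours < 3, holds.
Round 3 — checking thresholds:
  Cal: 1 of 3 neighbours < 2, holds.
  Eli: 1 of 4 neighbours < 3, holds.
  Lee: 1 of 3 neighbours ≥ 1, adopts the app.
  Nia: 2 of 4 neighbours < 3, holds.
Round 4 — checking thresholds:
  Cal: 1 of 3 neighbours < 2, holds.
  Eli: 1 of 4 neighbours < 3, holds.
  Gus: 1 of 3 neighbours ≥ 1, adopts the app.
  Nia: 3 of 4 neighbours ≥ 3, adopts the app.
Round 5 — checking thresholds:
  Cal: 2 of 3 neighbours ≥ 2, adopts the app.
  Dee: 1 of 2 neighbours ≥ 1, adopts the app.
  Eli: 2 of 4 neighbours < 3, holds.
Round 6 — checking thresholds:
  Eli: 4 of 4 neighbours ≥ 3, adopts the app.
Round 7 — no new adoptions; cascade stops.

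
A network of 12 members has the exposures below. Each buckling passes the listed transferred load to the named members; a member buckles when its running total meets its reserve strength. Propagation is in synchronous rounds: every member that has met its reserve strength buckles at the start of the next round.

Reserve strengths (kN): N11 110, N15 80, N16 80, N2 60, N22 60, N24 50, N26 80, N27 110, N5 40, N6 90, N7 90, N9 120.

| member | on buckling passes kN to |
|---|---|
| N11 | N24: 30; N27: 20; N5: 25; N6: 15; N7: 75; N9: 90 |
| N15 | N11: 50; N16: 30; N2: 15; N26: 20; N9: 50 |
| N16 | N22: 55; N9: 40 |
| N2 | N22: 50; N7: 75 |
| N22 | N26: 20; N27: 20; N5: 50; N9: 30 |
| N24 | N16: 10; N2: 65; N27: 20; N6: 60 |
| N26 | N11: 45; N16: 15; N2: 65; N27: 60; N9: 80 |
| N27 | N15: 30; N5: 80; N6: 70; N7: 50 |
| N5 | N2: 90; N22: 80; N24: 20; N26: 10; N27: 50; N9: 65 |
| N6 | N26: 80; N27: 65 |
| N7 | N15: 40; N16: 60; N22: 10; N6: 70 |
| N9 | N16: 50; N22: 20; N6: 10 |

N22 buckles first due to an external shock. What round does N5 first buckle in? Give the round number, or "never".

Round 1 — N22 buckles (initial).
  N26: +20 → 20 < 80
  N27: +20 → 20 < 110
  N5: +50 → 50 ≥ 40
  N9: +30 → 30 < 120
Round 2 — N5 buckles.
  N2: +90 → 90 ≥ 60
  N24: +20 → 20 < 50
  N26: +10 → 30 < 80
  N27: +50 → 70 < 110
  N9: +65 → 95 < 120
Round 3 — N2 buckles.
  N7: +75 → 75 < 90
No further bucklings.

2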